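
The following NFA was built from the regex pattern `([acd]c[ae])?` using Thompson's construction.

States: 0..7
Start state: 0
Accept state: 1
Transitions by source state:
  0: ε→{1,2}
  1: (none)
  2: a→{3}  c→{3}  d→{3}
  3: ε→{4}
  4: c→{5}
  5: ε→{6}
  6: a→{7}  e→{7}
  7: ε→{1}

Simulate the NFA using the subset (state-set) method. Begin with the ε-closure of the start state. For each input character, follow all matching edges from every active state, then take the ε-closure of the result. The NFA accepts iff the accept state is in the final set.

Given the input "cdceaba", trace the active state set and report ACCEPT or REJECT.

start: ε-closure({0}) = {0,1,2}
'c' @ 1: {3,4}
'd' @ 2: {}  — state set empty
rest 'ceaba' ignored (set empty)
end set {} — state 1 not in

Answer: REJECT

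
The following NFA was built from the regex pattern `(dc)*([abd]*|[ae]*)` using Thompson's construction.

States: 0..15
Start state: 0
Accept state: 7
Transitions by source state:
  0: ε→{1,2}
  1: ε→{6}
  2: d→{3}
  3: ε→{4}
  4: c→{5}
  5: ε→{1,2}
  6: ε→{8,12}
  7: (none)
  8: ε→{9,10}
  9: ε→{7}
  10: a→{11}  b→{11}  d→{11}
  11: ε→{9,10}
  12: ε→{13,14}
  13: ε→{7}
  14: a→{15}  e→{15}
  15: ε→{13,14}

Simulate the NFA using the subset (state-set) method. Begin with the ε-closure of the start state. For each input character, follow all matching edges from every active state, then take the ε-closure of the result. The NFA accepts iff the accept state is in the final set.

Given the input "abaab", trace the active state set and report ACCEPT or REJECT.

start: ε-closure({0}) = {0,1,2,6,7,8,9,10,12,13,14}
'a' @ 1: {7,9,10,11,13,14,15}  ✓accept
'b' @ 2: {7,9,10,11}  ✓accept
'a' @ 3: {7,9,10,11}  ✓accept
'a' @ 4: {7,9,10,11}  ✓accept
'b' @ 5: {7,9,10,11}  ✓accept
after full input: {7,9,10,11}  (accept=7 in)

Answer: ACCEPT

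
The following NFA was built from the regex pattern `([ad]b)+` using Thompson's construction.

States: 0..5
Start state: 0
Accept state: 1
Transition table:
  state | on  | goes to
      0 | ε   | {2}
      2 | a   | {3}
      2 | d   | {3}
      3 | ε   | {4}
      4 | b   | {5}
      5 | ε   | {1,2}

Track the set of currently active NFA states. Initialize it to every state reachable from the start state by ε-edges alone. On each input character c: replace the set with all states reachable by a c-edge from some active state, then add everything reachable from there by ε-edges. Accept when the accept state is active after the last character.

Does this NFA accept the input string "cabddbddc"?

start: ε-closure({0}) = {0,2}
'c' @ 1: {}  — no active states
rest 'abddbddc' ignored (set empty)
final: {}; accept 1 not in set

Answer: REJECT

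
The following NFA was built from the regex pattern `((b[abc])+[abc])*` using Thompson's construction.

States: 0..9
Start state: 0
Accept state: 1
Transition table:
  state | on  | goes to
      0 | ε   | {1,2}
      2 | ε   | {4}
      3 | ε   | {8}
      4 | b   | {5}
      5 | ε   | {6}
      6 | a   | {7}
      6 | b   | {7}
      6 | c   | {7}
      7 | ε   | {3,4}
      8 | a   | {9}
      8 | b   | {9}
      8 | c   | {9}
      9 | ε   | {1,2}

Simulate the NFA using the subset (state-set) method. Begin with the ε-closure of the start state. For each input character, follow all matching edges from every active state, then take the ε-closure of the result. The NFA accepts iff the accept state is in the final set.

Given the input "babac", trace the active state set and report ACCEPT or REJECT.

Answer: ACCEPT

Steps:
S₀ = ε-closure({0}) = {0,1,2,4}
'b' @ 1: {5,6}
'a' @ 2: {3,4,7,8}
'b' @ 3: {1,2,4,5,6,9}  [accepting]
'a' @ 4: {3,4,7,8}
'c' @ 5: {1,2,4,9}  [accepting]
after full input: {1,2,4,9}  (accept=1 in)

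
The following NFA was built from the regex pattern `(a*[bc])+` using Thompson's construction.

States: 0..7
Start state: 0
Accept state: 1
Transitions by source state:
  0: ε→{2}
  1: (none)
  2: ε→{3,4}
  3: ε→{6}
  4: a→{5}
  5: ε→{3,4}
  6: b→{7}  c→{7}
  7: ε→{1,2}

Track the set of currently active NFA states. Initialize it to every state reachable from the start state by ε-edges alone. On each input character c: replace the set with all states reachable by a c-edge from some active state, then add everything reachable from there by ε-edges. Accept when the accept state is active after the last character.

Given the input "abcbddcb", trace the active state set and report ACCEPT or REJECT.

Answer: REJECT

Trace:
initial (ε-close {0}): {0,2,3,4,6}
'a' @ 1: {3,4,5,6}
'b' @ 2: {1,2,3,4,6,7}  ✓accept
'c' @ 3: {1,2,3,4,6,7}  ✓accept
'b' @ 4: {1,2,3,4,6,7}  ✓accept
'd' @ 5: {}  — no active states
rest 'dcb' ignored (set empty)
final: {}; accept 1 not in set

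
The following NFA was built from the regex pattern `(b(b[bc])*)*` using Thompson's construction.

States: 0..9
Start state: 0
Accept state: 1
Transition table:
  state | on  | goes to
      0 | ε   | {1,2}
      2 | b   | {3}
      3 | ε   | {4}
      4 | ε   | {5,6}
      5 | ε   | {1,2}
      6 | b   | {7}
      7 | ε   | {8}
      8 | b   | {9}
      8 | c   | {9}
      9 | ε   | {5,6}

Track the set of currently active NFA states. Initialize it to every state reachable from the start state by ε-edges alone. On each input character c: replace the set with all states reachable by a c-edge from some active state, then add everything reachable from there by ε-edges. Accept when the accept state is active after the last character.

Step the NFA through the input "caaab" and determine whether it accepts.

start: ε-closure({0}) = {0,1,2}
'c' @ 1: {}  — dead — no transitions
rest 'aaab' ignored (set empty)
after full input: {}  (accept=1 not in)

Answer: REJECT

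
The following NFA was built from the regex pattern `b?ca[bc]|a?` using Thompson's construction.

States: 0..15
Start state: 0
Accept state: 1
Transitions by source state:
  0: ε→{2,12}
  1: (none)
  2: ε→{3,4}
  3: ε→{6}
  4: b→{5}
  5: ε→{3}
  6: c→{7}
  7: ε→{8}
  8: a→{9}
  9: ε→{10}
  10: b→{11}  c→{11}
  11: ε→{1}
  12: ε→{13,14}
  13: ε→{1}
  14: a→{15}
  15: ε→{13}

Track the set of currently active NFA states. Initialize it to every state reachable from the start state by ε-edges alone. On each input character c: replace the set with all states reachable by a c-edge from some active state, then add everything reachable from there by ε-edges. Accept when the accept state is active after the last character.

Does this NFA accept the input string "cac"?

initial (ε-close {0}): {0,1,2,3,4,6,12,13,14}
'c' @ 1: {7,8}
'a' @ 2: {9,10}
'c' @ 3: {1,11}  [accepting]
after full input: {1,11}  (accept=1 in)

Answer: ACCEPT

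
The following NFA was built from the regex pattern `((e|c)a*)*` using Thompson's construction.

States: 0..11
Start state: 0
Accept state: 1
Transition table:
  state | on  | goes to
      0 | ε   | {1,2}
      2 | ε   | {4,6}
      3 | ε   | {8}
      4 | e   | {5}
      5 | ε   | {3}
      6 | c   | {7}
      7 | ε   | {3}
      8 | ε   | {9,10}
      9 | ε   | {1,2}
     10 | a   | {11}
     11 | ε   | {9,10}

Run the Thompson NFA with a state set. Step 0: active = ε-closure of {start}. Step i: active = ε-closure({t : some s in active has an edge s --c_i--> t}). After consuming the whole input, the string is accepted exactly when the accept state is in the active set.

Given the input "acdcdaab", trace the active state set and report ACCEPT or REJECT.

Answer: REJECT

Steps:
initial (ε-close {0}): {0,1,2,4,6}
'a' @ 1: {}  — dead — no transitions
rest 'cdcdaab' ignored (set empty)
end set {} — state 1 not in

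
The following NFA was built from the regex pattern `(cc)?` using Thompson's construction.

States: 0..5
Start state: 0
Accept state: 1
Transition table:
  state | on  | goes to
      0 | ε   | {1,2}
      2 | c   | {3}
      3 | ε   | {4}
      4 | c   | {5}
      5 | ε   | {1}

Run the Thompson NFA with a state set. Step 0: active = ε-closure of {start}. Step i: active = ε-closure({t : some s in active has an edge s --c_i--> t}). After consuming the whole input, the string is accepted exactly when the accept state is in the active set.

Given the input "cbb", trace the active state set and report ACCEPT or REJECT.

Answer: REJECT

Derivation:
initial (ε-close {0}): {0,1,2}
'c' @ 1: {3,4}
'b' @ 2: {}  — no active states
rest 'b' ignored (set empty)
final: {}; accept 1 not in set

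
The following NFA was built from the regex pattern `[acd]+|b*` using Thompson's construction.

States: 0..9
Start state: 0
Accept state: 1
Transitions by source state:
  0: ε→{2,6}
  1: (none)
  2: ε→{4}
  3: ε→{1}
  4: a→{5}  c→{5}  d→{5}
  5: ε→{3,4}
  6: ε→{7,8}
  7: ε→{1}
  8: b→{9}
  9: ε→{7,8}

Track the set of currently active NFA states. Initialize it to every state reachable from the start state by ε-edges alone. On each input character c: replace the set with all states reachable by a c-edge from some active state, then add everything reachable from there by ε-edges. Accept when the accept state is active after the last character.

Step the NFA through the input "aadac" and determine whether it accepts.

initial (ε-close {0}): {0,1,2,4,6,7,8}
'a' @ 1: {1,3,4,5}  ✓accept
'a' @ 2: {1,3,4,5}  ✓accept
'd' @ 3: {1,3,4,5}  ✓accept
'a' @ 4: {1,3,4,5}  ✓accept
'c' @ 5: {1,3,4,5}  ✓accept
end set {1,3,4,5} — state 1 in

Answer: ACCEPT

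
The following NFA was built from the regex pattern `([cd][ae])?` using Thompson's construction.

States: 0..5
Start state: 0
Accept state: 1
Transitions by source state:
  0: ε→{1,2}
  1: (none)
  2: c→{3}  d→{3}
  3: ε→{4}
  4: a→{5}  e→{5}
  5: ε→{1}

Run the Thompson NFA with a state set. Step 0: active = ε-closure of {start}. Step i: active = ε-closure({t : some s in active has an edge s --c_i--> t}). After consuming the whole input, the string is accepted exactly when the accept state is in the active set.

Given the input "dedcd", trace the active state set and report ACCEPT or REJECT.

S₀ = ε-closure({0}) = {0,1,2}
'd' @ 1: {3,4}
'e' @ 2: {1,5}  ✓accept
'd' @ 3: {}  — dead — no transitions
rest 'cd' ignored (set empty)
end set {} — state 1 not in

Answer: REJECT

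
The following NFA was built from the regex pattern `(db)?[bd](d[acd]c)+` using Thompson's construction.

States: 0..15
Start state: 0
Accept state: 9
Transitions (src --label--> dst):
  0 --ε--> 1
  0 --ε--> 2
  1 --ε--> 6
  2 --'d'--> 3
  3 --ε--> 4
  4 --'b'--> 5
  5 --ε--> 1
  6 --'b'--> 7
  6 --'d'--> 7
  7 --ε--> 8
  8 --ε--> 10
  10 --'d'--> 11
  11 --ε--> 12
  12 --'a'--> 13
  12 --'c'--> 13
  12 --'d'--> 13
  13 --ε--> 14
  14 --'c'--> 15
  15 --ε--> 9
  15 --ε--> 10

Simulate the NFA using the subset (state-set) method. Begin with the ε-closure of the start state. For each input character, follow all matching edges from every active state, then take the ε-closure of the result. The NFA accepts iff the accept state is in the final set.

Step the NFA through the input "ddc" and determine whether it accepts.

Answer: REJECT

Steps:
S₀ = ε-closure({0}) = {0,1,2,6}
'd' @ 1: {3,4,7,8,10}
'd' @ 2: {11,12}
'c' @ 3: {13,14}
end set {13,14} — state 9 not in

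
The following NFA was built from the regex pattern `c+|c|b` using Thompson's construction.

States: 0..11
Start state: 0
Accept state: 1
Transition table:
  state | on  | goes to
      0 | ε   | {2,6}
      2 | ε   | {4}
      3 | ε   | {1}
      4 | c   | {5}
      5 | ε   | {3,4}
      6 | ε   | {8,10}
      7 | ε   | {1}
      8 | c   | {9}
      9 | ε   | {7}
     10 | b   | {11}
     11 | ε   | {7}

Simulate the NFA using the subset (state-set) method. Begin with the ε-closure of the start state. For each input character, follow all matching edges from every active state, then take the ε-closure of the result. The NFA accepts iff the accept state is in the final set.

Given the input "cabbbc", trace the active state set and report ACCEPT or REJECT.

Answer: REJECT

Trace:
start: ε-closure({0}) = {0,2,4,6,8,10}
'c' @ 1: {1,3,4,5,7,9}  [accepting]
'a' @ 2: {}  — state set empty
rest 'bbbc' ignored (set empty)
final: {}; accept 1 not in set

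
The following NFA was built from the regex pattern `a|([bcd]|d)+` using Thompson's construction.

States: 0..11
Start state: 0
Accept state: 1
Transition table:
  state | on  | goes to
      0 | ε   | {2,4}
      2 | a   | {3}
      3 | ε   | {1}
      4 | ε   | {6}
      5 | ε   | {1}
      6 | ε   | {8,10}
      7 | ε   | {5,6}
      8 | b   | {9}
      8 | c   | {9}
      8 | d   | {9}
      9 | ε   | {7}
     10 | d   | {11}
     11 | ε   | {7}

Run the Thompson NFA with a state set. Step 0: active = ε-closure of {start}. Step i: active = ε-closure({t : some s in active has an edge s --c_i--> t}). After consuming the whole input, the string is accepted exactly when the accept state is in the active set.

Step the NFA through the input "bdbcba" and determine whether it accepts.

S₀ = ε-closure({0}) = {0,2,4,6,8,10}
'b' @ 1: {1,5,6,7,8,9,10}  (accept∈set)
'd' @ 2: {1,5,6,7,8,9,10,11}  (accept∈set)
'b' @ 3: {1,5,6,7,8,9,10}  (accept∈set)
'c' @ 4: {1,5,6,7,8,9,10}  (accept∈set)
'b' @ 5: {1,5,6,7,8,9,10}  (accept∈set)
'a' @ 6: {}  — dead — no transitions
after full input: {}  (accept=1 not in)

Answer: REJECT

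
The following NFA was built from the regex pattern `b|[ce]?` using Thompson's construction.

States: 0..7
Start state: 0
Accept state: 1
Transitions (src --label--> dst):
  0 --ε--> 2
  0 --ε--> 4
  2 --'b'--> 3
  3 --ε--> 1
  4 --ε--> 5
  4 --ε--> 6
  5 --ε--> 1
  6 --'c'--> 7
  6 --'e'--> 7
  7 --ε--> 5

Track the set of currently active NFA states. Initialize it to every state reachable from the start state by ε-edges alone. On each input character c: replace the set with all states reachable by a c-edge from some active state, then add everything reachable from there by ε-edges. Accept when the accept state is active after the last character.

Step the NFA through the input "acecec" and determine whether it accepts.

Answer: REJECT

Derivation:
start: ε-closure({0}) = {0,1,2,4,5,6}
'a' @ 1: {}  — no active states
rest 'cecec' ignored (set empty)
end set {} — state 1 not in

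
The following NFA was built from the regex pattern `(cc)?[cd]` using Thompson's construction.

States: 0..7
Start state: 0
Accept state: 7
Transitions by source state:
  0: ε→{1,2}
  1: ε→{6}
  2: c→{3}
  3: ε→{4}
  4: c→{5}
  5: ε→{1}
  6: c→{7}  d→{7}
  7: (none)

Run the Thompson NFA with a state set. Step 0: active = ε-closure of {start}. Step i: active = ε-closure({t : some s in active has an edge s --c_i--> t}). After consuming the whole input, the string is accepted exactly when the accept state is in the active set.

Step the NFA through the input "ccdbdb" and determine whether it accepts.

Answer: REJECT

Steps:
start: ε-closure({0}) = {0,1,2,6}
'c' @ 1: {3,4,7}  ✓accept
'c' @ 2: {1,5,6}
'd' @ 3: {7}  ✓accept
'b' @ 4: {}  — state set empty
rest 'db' ignored (set empty)
after full input: {}  (accept=7 not in)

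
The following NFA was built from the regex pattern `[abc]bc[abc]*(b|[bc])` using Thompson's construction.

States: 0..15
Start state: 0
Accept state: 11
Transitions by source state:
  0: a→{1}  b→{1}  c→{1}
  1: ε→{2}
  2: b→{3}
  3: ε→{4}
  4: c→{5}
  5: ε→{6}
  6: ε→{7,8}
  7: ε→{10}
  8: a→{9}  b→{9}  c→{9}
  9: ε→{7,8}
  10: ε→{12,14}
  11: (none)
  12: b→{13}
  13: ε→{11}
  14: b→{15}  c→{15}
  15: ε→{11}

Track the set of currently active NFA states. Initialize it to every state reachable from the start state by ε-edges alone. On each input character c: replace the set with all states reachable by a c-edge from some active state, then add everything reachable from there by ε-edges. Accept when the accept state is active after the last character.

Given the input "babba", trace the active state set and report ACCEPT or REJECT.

S₀ = ε-closure({0}) = {0}
'b' @ 1: {1,2}
'a' @ 2: {}  — state set empty
rest 'bba' ignored (set empty)
after full input: {}  (accept=11 not in)

Answer: REJECT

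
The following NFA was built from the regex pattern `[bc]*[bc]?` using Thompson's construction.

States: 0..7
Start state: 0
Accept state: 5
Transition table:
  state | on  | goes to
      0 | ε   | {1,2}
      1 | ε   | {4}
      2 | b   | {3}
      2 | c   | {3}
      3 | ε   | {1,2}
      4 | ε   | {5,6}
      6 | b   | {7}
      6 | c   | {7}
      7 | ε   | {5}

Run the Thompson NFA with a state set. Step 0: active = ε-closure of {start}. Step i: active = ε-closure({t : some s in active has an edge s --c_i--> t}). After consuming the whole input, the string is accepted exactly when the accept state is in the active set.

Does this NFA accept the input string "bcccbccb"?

start: ε-closure({0}) = {0,1,2,4,5,6}
'b' @ 1: {1,2,3,4,5,6,7}  ✓accept
'c' @ 2: {1,2,3,4,5,6,7}  ✓accept
'c' @ 3: {1,2,3,4,5,6,7}  ✓accept
'c' @ 4: {1,2,3,4,5,6,7}  ✓accept
'b' @ 5: {1,2,3,4,5,6,7}  ✓accept
'c' @ 6: {1,2,3,4,5,6,7}  ✓accept
'c' @ 7: {1,2,3,4,5,6,7}  ✓accept
'b' @ 8: {1,2,3,4,5,6,7}  ✓accept
after full input: {1,2,3,4,5,6,7}  (accept=5 in)

Answer: ACCEPT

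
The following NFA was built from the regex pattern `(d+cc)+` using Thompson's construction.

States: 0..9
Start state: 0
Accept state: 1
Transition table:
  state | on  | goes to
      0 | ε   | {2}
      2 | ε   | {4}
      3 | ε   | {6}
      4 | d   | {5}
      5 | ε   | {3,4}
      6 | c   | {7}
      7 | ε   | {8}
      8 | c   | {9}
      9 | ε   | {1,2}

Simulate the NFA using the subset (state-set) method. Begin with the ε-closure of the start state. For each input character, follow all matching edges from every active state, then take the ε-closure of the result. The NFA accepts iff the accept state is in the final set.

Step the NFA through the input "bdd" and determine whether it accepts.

Answer: REJECT

Derivation:
S₀ = ε-closure({0}) = {0,2,4}
'b' @ 1: {}  — no active states
rest 'dd' ignored (set empty)
after full input: {}  (accept=1 not in)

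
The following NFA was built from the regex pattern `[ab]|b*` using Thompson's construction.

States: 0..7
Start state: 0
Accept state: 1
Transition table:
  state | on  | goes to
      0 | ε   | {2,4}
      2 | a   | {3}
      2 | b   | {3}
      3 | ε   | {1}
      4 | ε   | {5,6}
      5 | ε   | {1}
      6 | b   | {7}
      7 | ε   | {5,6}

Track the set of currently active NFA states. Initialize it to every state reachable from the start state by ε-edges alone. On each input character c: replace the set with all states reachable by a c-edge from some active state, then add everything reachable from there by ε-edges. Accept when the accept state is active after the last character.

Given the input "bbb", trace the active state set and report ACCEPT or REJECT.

initial (ε-close {0}): {0,1,2,4,5,6}
'b' @ 1: {1,3,5,6,7}  (accept∈set)
'b' @ 2: {1,5,6,7}  (accept∈set)
'b' @ 3: {1,5,6,7}  (accept∈set)
final: {1,5,6,7}; accept 1 in set

Answer: ACCEPT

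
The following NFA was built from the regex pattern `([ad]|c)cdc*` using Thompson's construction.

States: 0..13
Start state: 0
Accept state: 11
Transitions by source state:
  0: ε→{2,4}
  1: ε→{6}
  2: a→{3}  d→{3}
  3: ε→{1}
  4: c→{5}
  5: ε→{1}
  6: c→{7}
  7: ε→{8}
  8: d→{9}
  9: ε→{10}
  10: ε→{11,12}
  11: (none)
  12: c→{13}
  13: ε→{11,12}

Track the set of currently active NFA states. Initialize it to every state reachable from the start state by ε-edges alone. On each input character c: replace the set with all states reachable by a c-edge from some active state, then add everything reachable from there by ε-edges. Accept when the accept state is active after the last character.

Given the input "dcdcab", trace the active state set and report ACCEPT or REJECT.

S₀ = ε-closure({0}) = {0,2,4}
'd' @ 1: {1,3,6}
'c' @ 2: {7,8}
'd' @ 3: {9,10,11,12}  [accepting]
'c' @ 4: {11,12,13}  [accepting]
'a' @ 5: {}  — no active states
rest 'b' ignored (set empty)
end set {} — state 11 not in

Answer: REJECT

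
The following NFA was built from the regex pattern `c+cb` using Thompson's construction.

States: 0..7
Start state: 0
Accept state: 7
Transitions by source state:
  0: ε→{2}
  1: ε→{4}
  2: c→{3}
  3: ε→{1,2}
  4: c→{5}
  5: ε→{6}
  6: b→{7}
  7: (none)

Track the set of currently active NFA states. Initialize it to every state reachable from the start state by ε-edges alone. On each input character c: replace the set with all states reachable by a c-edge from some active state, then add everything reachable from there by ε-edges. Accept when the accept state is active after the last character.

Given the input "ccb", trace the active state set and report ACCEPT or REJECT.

initial (ε-close {0}): {0,2}
'c' @ 1: {1,2,3,4}
'c' @ 2: {1,2,3,4,5,6}
'b' @ 3: {7}  ✓accept
final: {7}; accept 7 in set

Answer: ACCEPT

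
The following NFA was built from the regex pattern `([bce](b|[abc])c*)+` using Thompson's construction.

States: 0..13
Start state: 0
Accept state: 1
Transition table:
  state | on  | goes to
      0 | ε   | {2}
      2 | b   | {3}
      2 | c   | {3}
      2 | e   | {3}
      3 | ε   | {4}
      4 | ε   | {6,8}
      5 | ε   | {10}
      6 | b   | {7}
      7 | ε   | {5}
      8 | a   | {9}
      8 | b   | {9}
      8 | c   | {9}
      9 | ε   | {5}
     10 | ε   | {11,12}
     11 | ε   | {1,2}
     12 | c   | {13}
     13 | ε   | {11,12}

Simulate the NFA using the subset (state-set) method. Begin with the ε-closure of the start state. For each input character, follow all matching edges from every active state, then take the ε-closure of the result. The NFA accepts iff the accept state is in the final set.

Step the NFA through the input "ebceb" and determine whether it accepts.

Answer: ACCEPT

Derivation:
start: ε-closure({0}) = {0,2}
'e' @ 1: {3,4,6,8}
'b' @ 2: {1,2,5,7,9,10,11,12}  [accepting]
'c' @ 3: {1,2,3,4,6,8,11,12,13}  [accepting]
'e' @ 4: {3,4,6,8}
'b' @ 5: {1,2,5,7,9,10,11,12}  [accepting]
final: {1,2,5,7,9,10,11,12}; accept 1 in set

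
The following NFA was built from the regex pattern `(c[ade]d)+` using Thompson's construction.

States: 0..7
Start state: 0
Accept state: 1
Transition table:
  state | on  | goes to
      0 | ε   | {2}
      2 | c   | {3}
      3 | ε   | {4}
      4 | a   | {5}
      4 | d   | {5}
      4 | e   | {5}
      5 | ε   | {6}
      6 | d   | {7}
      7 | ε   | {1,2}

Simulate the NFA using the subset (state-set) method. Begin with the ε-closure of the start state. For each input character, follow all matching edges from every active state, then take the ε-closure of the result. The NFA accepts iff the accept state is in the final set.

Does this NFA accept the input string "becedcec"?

S₀ = ε-closure({0}) = {0,2}
'b' @ 1: {}  — dead — no transitions
rest 'ecedcec' ignored (set empty)
after full input: {}  (accept=1 not in)

Answer: REJECT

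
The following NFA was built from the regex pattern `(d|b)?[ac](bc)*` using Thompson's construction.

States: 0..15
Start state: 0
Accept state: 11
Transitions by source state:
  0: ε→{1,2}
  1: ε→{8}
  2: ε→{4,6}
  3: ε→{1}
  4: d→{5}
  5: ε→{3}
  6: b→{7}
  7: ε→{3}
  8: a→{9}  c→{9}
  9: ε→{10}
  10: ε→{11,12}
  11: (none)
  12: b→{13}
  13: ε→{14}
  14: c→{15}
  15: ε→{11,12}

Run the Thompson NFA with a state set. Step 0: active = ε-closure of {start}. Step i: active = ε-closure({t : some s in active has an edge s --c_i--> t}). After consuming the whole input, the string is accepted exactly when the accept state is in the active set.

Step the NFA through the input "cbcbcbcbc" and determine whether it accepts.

S₀ = ε-closure({0}) = {0,1,2,4,6,8}
'c' @ 1: {9,10,11,12}  [accepting]
'b' @ 2: {13,14}
'c' @ 3: {11,12,15}  [accepting]
'b' @ 4: {13,14}
'c' @ 5: {11,12,15}  [accepting]
'b' @ 6: {13,14}
'c' @ 7: {11,12,15}  [accepting]
'b' @ 8: {13,14}
'c' @ 9: {11,12,15}  [accepting]
final: {11,12,15}; accept 11 in set

Answer: ACCEPT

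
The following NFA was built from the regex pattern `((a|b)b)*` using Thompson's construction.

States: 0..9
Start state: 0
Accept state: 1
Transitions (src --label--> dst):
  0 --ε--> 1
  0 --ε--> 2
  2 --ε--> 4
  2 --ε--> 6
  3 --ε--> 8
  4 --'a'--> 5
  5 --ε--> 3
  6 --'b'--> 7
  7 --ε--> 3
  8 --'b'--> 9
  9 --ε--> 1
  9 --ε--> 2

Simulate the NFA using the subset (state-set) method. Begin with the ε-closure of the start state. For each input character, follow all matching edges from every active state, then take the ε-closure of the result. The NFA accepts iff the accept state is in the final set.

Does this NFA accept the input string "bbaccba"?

initial (ε-close {0}): {0,1,2,4,6}
'b' @ 1: {3,7,8}
'b' @ 2: {1,2,4,6,9}  [accepting]
'a' @ 3: {3,5,8}
'c' @ 4: {}  — no active states
rest 'cba' ignored (set empty)
after full input: {}  (accept=1 not in)

Answer: REJECT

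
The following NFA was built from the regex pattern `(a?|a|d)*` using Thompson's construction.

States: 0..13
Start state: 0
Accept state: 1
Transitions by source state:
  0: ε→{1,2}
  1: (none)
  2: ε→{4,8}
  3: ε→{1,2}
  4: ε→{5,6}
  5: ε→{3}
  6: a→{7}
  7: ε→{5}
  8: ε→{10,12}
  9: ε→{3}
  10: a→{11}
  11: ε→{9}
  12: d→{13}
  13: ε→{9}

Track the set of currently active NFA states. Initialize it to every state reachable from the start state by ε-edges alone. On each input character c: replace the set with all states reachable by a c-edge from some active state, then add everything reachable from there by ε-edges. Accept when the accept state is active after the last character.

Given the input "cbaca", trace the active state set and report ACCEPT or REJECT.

Answer: REJECT

Trace:
start: ε-closure({0}) = {0,1,2,3,4,5,6,8,10,12}
'c' @ 1: {}  — state set empty
rest 'baca' ignored (set empty)
end set {} — state 1 not in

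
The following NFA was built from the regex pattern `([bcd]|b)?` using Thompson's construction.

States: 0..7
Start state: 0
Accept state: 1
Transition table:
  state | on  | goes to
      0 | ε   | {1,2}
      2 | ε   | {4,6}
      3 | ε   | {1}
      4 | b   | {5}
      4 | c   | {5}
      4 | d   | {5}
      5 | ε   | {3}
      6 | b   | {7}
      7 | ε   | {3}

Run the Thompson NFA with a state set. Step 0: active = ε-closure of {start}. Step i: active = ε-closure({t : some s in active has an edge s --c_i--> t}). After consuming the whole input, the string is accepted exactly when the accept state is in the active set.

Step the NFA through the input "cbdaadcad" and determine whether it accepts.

Answer: REJECT

Trace:
start: ε-closure({0}) = {0,1,2,4,6}
'c' @ 1: {1,3,5}  (accept∈set)
'b' @ 2: {}  — state set empty
rest 'daadcad' ignored (set empty)
final: {}; accept 1 not in set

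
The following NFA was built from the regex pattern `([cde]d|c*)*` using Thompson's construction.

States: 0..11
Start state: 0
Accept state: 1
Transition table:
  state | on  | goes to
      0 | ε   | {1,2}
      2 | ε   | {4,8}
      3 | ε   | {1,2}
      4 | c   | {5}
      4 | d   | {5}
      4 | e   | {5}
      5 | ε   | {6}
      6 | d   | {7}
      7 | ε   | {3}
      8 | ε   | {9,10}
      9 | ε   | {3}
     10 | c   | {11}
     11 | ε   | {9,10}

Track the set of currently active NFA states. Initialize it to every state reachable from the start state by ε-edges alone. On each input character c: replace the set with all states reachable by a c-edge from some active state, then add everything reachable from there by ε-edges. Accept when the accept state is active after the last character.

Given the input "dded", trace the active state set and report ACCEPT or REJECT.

Answer: ACCEPT

Trace:
S₀ = ε-closure({0}) = {0,1,2,3,4,8,9,10}
'd' @ 1: {5,6}
'd' @ 2: {1,2,3,4,7,8,9,10}  (accept∈set)
'e' @ 3: {5,6}
'd' @ 4: {1,2,3,4,7,8,9,10}  (accept∈set)
end set {1,2,3,4,7,8,9,10} — state 1 in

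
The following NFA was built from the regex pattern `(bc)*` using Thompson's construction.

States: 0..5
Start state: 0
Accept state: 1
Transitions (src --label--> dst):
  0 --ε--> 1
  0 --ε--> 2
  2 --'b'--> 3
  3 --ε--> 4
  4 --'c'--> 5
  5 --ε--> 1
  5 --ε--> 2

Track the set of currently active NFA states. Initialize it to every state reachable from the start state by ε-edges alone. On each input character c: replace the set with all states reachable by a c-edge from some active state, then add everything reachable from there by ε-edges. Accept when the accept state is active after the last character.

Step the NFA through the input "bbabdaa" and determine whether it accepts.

start: ε-closure({0}) = {0,1,2}
'b' @ 1: {3,4}
'b' @ 2: {}  — no active states
rest 'abdaa' ignored (set empty)
after full input: {}  (accept=1 not in)

Answer: REJECT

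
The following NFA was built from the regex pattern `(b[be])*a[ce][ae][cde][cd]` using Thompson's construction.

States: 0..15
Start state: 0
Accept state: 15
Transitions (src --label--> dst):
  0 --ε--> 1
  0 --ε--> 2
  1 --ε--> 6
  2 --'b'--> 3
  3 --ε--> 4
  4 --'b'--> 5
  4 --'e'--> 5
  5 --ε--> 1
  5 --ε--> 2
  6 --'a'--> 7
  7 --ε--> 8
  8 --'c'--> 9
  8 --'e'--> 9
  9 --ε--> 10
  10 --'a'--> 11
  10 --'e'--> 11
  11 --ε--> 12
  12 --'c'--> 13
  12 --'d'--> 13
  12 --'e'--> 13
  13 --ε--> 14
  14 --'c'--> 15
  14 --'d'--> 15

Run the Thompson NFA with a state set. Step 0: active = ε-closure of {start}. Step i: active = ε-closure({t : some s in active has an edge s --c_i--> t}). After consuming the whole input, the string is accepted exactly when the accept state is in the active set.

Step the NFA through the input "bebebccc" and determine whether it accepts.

Answer: REJECT

Derivation:
initial (ε-close {0}): {0,1,2,6}
'b' @ 1: {3,4}
'e' @ 2: {1,2,5,6}
'b' @ 3: {3,4}
'e' @ 4: {1,2,5,6}
'b' @ 5: {3,4}
'c' @ 6: {}  — dead — no transitions
rest 'cc' ignored (set empty)
final: {}; accept 15 not in set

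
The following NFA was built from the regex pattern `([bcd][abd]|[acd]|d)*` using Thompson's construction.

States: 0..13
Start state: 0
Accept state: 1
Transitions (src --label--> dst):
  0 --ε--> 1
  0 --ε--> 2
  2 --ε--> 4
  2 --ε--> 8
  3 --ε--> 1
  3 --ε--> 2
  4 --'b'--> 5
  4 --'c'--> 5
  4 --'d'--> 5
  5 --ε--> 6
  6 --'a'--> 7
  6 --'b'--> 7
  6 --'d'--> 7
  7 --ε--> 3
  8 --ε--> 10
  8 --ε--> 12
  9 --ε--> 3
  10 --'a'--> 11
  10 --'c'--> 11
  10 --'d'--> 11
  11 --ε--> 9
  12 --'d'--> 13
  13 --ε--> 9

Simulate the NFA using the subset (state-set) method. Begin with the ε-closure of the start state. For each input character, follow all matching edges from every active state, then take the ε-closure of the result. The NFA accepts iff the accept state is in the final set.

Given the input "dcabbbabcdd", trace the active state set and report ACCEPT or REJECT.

start: ε-closure({0}) = {0,1,2,4,8,10,12}
'd' @ 1: {1,2,3,4,5,6,8,9,10,11,12,13}  [accepting]
'c' @ 2: {1,2,3,4,5,6,8,9,10,11,12}  [accepting]
'a' @ 3: {1,2,3,4,7,8,9,10,11,12}  [accepting]
'b' @ 4: {5,6}
'b' @ 5: {1,2,3,4,7,8,10,12}  [accepting]
'b' @ 6: {5,6}
'a' @ 7: {1,2,3,4,7,8,10,12}  [accepting]
'b' @ 8: {5,6}
'c' @ 9: {}  — state set empty
rest 'dd' ignored (set empty)
end set {} — state 1 not in

Answer: REJECT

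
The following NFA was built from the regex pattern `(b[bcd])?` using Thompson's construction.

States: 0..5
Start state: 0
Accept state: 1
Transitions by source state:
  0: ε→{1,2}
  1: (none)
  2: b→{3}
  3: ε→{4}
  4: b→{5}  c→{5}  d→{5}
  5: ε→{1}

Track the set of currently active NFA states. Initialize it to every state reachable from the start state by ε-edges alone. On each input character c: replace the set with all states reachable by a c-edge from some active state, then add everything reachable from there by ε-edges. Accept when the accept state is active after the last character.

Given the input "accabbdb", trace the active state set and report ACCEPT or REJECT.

Answer: REJECT

Derivation:
start: ε-closure({0}) = {0,1,2}
'a' @ 1: {}  — no active states
rest 'ccabbdb' ignored (set empty)
final: {}; accept 1 not in set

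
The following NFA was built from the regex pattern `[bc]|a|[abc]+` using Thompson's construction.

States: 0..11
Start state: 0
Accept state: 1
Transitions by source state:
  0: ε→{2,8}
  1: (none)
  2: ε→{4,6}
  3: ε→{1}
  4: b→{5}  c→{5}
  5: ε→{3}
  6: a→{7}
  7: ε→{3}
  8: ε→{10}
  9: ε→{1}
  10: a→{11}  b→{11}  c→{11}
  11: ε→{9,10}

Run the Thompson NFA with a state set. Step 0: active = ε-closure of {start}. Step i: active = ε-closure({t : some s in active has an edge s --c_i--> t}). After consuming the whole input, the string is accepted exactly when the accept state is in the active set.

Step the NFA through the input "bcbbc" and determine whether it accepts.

start: ε-closure({0}) = {0,2,4,6,8,10}
'b' @ 1: {1,3,5,9,10,11}  ✓accept
'c' @ 2: {1,9,10,11}  ✓accept
'b' @ 3: {1,9,10,11}  ✓accept
'b' @ 4: {1,9,10,11}  ✓accept
'c' @ 5: {1,9,10,11}  ✓accept
end set {1,9,10,11} — state 1 in

Answer: ACCEPT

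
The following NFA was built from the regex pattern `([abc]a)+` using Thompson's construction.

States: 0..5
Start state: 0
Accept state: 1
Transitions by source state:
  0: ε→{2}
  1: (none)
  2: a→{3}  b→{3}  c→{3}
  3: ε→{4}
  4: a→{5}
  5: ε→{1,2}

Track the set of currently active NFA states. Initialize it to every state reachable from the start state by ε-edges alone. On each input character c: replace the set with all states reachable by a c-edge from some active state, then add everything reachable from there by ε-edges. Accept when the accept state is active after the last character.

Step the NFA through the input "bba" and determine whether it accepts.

Answer: REJECT

Trace:
S₀ = ε-closure({0}) = {0,2}
'b' @ 1: {3,4}
'b' @ 2: {}  — state set empty
rest 'a' ignored (set empty)
after full input: {}  (accept=1 not in)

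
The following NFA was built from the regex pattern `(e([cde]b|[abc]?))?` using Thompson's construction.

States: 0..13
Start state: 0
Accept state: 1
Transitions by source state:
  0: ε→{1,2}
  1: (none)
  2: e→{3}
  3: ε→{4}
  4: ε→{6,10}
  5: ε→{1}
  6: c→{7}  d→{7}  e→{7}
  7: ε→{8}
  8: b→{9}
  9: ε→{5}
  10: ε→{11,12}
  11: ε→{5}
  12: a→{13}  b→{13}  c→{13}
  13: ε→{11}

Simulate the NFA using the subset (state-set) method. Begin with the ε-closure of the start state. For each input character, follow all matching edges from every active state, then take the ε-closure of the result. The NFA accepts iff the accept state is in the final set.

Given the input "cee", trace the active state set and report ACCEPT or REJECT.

Answer: REJECT

Derivation:
initial (ε-close {0}): {0,1,2}
'c' @ 1: {}  — dead — no transitions
rest 'ee' ignored (set empty)
end set {} — state 1 not in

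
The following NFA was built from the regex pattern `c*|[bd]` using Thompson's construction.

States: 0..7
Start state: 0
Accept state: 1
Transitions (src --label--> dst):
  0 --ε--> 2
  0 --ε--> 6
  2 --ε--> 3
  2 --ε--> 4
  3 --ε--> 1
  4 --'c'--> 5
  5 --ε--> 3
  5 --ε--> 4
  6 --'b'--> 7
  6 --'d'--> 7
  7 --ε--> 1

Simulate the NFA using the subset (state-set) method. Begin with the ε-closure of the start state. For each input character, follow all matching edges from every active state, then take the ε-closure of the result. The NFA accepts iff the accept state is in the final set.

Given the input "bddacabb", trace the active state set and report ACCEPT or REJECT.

Answer: REJECT

Trace:
initial (ε-close {0}): {0,1,2,3,4,6}
'b' @ 1: {1,7}  [accepting]
'd' @ 2: {}  — dead — no transitions
rest 'dacabb' ignored (set empty)
end set {} — state 1 not in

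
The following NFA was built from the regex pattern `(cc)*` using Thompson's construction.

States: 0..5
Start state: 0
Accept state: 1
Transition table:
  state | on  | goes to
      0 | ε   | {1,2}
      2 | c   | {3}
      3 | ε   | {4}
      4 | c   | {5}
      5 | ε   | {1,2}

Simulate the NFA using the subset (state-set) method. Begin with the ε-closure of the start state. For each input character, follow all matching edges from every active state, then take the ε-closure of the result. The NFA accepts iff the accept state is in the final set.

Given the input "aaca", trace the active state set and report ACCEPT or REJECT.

Answer: REJECT

Steps:
initial (ε-close {0}): {0,1,2}
'a' @ 1: {}  — state set empty
rest 'aca' ignored (set empty)
after full input: {}  (accept=1 not in)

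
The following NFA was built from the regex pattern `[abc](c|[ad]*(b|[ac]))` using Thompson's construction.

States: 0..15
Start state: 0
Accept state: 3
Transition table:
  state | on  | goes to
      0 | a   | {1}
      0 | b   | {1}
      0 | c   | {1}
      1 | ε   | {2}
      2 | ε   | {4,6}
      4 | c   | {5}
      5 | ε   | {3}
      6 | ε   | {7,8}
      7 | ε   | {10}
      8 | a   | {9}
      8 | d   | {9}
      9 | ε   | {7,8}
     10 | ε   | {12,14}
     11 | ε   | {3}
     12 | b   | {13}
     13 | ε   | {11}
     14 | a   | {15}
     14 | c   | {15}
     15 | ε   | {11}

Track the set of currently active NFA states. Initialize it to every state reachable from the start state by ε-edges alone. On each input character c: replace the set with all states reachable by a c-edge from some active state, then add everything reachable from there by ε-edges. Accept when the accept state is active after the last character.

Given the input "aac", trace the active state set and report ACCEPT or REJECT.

start: ε-closure({0}) = {0}
'a' @ 1: {1,2,4,6,7,8,10,12,14}
'a' @ 2: {3,7,8,9,10,11,12,14,15}  (accept∈set)
'c' @ 3: {3,11,15}  (accept∈set)
end set {3,11,15} — state 3 in

Answer: ACCEPT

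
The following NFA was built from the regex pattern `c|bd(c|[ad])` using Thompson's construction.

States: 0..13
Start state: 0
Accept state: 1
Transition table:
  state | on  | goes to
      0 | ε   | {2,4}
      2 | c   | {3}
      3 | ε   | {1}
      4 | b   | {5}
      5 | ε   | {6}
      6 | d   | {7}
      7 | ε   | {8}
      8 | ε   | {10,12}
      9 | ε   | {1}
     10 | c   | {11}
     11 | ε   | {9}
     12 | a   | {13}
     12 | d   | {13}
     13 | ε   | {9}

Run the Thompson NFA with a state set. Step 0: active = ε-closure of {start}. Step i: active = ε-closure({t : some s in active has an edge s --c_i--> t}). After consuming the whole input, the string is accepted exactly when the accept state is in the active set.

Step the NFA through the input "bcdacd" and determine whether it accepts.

S₀ = ε-closure({0}) = {0,2,4}
'b' @ 1: {5,6}
'c' @ 2: {}  — dead — no transitions
rest 'dacd' ignored (set empty)
end set {} — state 1 not in

Answer: REJECT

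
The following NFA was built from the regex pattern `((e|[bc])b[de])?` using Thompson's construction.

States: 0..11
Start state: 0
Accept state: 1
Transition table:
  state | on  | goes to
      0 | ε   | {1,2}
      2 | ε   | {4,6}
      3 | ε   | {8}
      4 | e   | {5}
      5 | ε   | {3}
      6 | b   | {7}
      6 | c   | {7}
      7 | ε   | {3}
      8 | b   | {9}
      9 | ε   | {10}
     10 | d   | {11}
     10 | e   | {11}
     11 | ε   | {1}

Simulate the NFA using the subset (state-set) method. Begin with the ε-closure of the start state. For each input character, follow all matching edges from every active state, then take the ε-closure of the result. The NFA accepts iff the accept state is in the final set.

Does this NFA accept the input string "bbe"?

S₀ = ε-closure({0}) = {0,1,2,4,6}
'b' @ 1: {3,7,8}
'b' @ 2: {9,10}
'e' @ 3: {1,11}  [accepting]
final: {1,11}; accept 1 in set

Answer: ACCEPT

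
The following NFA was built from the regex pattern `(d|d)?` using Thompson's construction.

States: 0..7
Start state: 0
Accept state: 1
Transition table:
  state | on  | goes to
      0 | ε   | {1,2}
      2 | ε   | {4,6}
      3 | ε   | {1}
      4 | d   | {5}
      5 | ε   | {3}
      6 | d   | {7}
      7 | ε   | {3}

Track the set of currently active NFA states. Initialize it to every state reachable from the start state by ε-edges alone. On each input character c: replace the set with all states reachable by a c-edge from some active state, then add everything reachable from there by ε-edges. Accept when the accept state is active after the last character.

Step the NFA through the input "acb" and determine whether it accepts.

Answer: REJECT

Derivation:
start: ε-closure({0}) = {0,1,2,4,6}
'a' @ 1: {}  — dead — no transitions
rest 'cb' ignored (set empty)
after full input: {}  (accept=1 not in)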